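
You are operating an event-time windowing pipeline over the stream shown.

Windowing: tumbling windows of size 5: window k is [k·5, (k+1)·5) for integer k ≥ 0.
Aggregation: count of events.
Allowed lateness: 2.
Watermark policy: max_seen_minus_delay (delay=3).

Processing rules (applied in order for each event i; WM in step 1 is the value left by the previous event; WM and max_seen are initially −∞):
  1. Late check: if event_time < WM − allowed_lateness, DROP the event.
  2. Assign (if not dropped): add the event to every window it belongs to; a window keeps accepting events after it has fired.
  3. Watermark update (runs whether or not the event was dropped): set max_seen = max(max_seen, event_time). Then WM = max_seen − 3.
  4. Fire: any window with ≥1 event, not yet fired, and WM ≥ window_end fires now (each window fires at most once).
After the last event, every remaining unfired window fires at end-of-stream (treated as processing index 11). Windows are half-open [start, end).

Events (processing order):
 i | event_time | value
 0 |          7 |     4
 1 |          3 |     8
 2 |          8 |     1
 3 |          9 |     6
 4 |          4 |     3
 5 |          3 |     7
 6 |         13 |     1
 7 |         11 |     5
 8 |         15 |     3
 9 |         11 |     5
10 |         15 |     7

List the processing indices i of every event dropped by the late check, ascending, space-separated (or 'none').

i=0 t=7 v=4: → [5,10); WM=4
i=1 t=3 v=8: → [0,5); WM=4
i=2 t=8 v=1: → [5,10); WM=5; [0,5) fires=1
i=3 t=9 v=6: → [5,10); WM=6
i=4 t=4 v=3: → [0,5); WM=6
i=5 t=3 v=7: DROP (t<6-2); WM=6
i=6 t=13 v=1: → [10,15); WM=10; [5,10) fires=3
i=7 t=11 v=5: → [10,15); WM=10
i=8 t=15 v=3: → [15,20); WM=12
i=9 t=11 v=5: → [10,15); WM=12
i=10 t=15 v=7: → [15,20); WM=12

5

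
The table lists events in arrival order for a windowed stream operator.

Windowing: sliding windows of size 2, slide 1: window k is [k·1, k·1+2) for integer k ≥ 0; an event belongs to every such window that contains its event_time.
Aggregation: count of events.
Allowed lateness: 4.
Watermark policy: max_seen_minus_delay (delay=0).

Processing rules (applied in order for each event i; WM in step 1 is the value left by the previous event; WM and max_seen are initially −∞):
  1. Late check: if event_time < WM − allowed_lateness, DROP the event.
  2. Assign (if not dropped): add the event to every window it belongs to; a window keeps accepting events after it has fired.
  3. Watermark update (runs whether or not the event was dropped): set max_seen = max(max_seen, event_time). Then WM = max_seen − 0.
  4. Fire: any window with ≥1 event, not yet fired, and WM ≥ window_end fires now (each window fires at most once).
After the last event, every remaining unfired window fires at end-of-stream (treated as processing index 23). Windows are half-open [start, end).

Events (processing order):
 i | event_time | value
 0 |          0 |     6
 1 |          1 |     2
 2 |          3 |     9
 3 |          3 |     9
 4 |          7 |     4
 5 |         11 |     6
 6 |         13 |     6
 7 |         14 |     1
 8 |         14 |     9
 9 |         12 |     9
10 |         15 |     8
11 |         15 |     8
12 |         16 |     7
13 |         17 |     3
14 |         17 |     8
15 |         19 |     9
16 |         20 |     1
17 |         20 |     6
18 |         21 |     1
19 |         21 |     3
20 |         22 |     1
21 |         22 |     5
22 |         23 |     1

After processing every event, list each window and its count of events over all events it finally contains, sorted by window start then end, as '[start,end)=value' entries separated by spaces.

i=0 t=0 v=6: → [0,2); WM=0
i=1 t=1 v=2: → [1,3),[0,2); WM=1
i=2 t=3 v=9: → [3,5),[2,4); WM=3; [0,2) fires=2 [1,3) fires=1
i=3 t=3 v=9: → [3,5),[2,4); WM=3
i=4 t=7 v=4: → [7,9),[6,8); WM=7; [2,4) fires=2 [3,5) fires=2
i=5 t=11 v=6: → [11,13),[10,12); WM=11; [6,8) fires=1 [7,9) fires=1
i=6 t=13 v=6: → [13,15),[12,14); WM=13; [10,12) fires=1 [11,13) fires=1
i=7 t=14 v=1: → [14,16),[13,15); WM=14; [12,14) fires=1
i=8 t=14 v=9: → [14,16),[13,15); WM=14
i=9 t=12 v=9: → [12,14),[11,13); WM=14
i=10 t=15 v=8: → [15,17),[14,16); WM=15; [13,15) fires=3
i=11 t=15 v=8: → [15,17),[14,16); WM=15
i=12 t=16 v=7: → [16,18),[15,17); WM=16; [14,16) fires=4
i=13 t=17 v=3: → [17,19),[16,18); WM=17; [15,17) fires=3
i=14 t=17 v=8: → [17,19),[16,18); WM=17
i=15 t=19 v=9: → [19,21),[18,20); WM=19; [16,18) fires=3 [17,19) fires=2
i=16 t=20 v=1: → [20,22),[19,21); WM=20; [18,20) fires=1
i=17 t=20 v=6: → [20,22),[19,21); WM=20
i=18 t=21 v=1: → [21,23),[20,22); WM=21; [19,21) fires=3
i=19 t=21 v=3: → [21,23),[20,22); WM=21
i=20 t=22 v=1: → [22,24),[21,23); WM=22; [20,22) fires=4
i=21 t=22 v=5: → [22,24),[21,23); WM=22
i=22 t=23 v=1: → [23,25),[22,24); WM=23; [21,23) fires=4

[0,2)=2 [1,3)=1 [2,4)=2 [3,5)=2 [6,8)=1 [7,9)=1 [10,12)=1 [11,13)=2 [12,14)=2 [13,15)=3 [14,16)=4 [15,17)=3 [16,18)=3 [17,19)=2 [18,20)=1 [19,21)=3 [20,22)=4 [21,23)=4 [22,24)=3 [23,25)=1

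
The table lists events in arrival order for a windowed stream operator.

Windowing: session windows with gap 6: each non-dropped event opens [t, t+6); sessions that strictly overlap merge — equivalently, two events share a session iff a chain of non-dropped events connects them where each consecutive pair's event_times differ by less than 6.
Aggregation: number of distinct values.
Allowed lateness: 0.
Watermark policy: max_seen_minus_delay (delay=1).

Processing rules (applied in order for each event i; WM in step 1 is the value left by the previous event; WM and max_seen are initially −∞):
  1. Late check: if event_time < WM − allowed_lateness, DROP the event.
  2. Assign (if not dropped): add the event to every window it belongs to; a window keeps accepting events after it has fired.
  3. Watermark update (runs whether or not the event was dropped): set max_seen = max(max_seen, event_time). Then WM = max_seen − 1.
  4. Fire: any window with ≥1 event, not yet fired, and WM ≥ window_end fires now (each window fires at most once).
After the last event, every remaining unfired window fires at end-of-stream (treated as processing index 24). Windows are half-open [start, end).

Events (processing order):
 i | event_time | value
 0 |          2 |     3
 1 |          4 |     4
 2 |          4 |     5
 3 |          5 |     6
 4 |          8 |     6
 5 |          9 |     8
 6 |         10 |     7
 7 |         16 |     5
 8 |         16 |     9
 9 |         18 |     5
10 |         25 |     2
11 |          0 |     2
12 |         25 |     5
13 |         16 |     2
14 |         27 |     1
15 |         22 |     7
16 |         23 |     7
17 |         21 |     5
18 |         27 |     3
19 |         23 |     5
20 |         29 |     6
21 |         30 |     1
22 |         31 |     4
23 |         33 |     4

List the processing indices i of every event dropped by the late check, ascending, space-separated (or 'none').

i=0 t=2 v=3: → [2,8); WM=1
i=1 t=4 v=4: → [2,10); WM=3
i=2 t=4 v=5: → [2,10); WM=3
i=3 t=5 v=6: → [2,11); WM=4
i=4 t=8 v=6: → [2,14); WM=7
i=5 t=9 v=8: → [2,15); WM=8
i=6 t=10 v=7: → [2,16); WM=9
i=7 t=16 v=5: → [16,22); WM=15
i=8 t=16 v=9: → [16,22); WM=15
i=9 t=18 v=5: → [16,24); WM=17
i=10 t=25 v=2: → [25,31); WM=24
i=11 t=0 v=2: DROP (t<24-0); WM=24
i=12 t=25 v=5: → [25,31); WM=24
i=13 t=16 v=2: DROP (t<24-0); WM=24
i=14 t=27 v=1: → [25,33); WM=26
i=15 t=22 v=7: DROP (t<26-0); WM=26
i=16 t=23 v=7: DROP (t<26-0); WM=26
i=17 t=21 v=5: DROP (t<26-0); WM=26
i=18 t=27 v=3: → [25,33); WM=26
i=19 t=23 v=5: DROP (t<26-0); WM=26
i=20 t=29 v=6: → [25,35); WM=28
i=21 t=30 v=1: → [25,36); WM=29
i=22 t=31 v=4: → [25,37); WM=30
i=23 t=33 v=4: → [25,39); WM=32

11 13 15 16 17 19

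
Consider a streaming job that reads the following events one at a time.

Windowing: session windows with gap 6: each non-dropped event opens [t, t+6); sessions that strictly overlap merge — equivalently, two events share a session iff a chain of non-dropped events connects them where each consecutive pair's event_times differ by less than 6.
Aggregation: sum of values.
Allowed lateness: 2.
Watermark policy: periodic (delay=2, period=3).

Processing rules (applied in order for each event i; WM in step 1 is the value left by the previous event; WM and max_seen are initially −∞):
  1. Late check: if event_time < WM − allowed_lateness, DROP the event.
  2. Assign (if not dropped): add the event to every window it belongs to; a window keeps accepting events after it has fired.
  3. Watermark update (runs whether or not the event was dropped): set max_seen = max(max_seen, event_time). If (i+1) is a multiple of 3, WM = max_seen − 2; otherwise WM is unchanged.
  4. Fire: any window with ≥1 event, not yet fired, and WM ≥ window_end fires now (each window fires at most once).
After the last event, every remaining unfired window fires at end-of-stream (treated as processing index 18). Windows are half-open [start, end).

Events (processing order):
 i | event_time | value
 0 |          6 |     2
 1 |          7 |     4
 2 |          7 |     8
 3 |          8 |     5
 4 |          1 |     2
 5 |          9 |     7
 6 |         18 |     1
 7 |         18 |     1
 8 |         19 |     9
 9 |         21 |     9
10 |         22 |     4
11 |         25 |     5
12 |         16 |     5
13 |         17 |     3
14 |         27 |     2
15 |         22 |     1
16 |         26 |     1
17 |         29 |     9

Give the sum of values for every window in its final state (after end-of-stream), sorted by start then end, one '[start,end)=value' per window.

[6,15)=26 [18,35)=41

i=0 t=6 v=2: → [6,12); WM=−∞
i=1 t=7 v=4: → [6,13); WM=−∞
i=2 t=7 v=8: → [6,13); WM=5
i=3 t=8 v=5: → [6,14); WM=5
i=4 t=1 v=2: DROP (t<5-2); WM=5
i=5 t=9 v=7: → [6,15); WM=7
i=6 t=18 v=1: → [18,24); WM=7
i=7 t=18 v=1: → [18,24); WM=7
i=8 t=19 v=9: → [18,25); WM=17
i=9 t=21 v=9: → [18,27); WM=17
i=10 t=22 v=4: → [18,28); WM=17
i=11 t=25 v=5: → [18,31); WM=23
i=12 t=16 v=5: DROP (t<23-2); WM=23
i=13 t=17 v=3: DROP (t<23-2); WM=23
i=14 t=27 v=2: → [18,33); WM=25
i=15 t=22 v=1: DROP (t<25-2); WM=25
i=16 t=26 v=1: → [18,33); WM=25
i=17 t=29 v=9: → [18,35); WM=27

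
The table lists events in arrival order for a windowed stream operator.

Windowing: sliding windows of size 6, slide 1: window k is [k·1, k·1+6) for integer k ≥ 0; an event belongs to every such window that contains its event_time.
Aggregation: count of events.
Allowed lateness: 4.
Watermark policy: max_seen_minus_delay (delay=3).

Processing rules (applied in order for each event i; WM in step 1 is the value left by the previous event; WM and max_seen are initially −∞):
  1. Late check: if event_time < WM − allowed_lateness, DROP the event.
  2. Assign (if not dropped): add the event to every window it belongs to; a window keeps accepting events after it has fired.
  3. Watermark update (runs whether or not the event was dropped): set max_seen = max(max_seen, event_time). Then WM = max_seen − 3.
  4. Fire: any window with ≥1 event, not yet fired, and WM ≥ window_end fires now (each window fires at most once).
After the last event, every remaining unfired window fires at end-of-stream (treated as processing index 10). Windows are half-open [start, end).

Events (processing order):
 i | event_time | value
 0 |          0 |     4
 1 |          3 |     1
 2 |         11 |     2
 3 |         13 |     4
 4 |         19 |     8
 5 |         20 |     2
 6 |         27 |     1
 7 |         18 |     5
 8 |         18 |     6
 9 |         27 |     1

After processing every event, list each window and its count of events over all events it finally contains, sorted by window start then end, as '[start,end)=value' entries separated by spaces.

i=0 t=0 v=4: → [0,6); WM=-3
i=1 t=3 v=1: → [3,9),[2,8),[1,7),[0,6); WM=0
i=2 t=11 v=2: → [11,17),[10,16),[9,15),[8,14),[7,13),[6,12); WM=8; [0,6) fires=2 [1,7) fires=1 [2,8) fires=1
i=3 t=13 v=4: → [13,19),[12,18),[11,17),[10,16),[9,15),[8,14); WM=10; [3,9) fires=1
i=4 t=19 v=8: → [19,25),[18,24),[17,23),[16,22),[15,21),[14,20); WM=16; [6,12) fires=1 [7,13) fires=1 [8,14) fires=2 [9,15) fires=2 [10,16) fires=2
i=5 t=20 v=2: → [20,26),[19,25),[18,24),[17,23),[16,22),[15,21); WM=17; [11,17) fires=2
i=6 t=27 v=1: → [27,33),[26,32),[25,31),[24,30),[23,29),[22,28); WM=24; [12,18) fires=1 [13,19) fires=1 [14,20) fires=1 [15,21) fires=2 [16,22) fires=2 [17,23) fires=2 [18,24) fires=2
i=7 t=18 v=5: DROP (t<24-4); WM=24
i=8 t=18 v=6: DROP (t<24-4); WM=24
i=9 t=27 v=1: → [27,33),[26,32),[25,31),[24,30),[23,29),[22,28); WM=24

[0,6)=2 [1,7)=1 [2,8)=1 [3,9)=1 [6,12)=1 [7,13)=1 [8,14)=2 [9,15)=2 [10,16)=2 [11,17)=2 [12,18)=1 [13,19)=1 [14,20)=1 [15,21)=2 [16,22)=2 [17,23)=2 [18,24)=2 [19,25)=2 [20,26)=1 [22,28)=2 [23,29)=2 [24,30)=2 [25,31)=2 [26,32)=2 [27,33)=2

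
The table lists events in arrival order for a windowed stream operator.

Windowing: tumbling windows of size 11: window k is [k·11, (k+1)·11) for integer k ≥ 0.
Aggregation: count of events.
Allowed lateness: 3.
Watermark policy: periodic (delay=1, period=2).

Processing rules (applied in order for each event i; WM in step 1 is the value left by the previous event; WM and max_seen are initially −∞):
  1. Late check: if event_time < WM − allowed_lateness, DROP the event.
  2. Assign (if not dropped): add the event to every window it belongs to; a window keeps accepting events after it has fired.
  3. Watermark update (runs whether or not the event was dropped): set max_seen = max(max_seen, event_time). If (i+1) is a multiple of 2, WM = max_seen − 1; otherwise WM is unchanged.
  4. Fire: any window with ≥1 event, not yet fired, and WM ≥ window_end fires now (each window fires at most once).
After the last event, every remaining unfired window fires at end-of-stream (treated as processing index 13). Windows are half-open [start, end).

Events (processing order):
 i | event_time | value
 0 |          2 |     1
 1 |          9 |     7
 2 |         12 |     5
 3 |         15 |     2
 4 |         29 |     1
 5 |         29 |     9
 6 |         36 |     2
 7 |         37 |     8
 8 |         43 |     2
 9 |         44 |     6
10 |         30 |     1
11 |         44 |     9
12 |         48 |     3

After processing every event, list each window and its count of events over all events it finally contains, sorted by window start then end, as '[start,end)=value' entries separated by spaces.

i=0 t=2 v=1: → [0,11); WM=−∞
i=1 t=9 v=7: → [0,11); WM=8
i=2 t=12 v=5: → [11,22); WM=8
i=3 t=15 v=2: → [11,22); WM=14; [0,11) fires=2
i=4 t=29 v=1: → [22,33); WM=14
i=5 t=29 v=9: → [22,33); WM=28; [11,22) fires=2
i=6 t=36 v=2: → [33,44); WM=28
i=7 t=37 v=8: → [33,44); WM=36; [22,33) fires=2
i=8 t=43 v=2: → [33,44); WM=36
i=9 t=44 v=6: → [44,55); WM=43
i=10 t=30 v=1: DROP (t<43-3); WM=43
i=11 t=44 v=9: → [44,55); WM=43
i=12 t=48 v=3: → [44,55); WM=43

[0,11)=2 [11,22)=2 [22,33)=2 [33,44)=3 [44,55)=3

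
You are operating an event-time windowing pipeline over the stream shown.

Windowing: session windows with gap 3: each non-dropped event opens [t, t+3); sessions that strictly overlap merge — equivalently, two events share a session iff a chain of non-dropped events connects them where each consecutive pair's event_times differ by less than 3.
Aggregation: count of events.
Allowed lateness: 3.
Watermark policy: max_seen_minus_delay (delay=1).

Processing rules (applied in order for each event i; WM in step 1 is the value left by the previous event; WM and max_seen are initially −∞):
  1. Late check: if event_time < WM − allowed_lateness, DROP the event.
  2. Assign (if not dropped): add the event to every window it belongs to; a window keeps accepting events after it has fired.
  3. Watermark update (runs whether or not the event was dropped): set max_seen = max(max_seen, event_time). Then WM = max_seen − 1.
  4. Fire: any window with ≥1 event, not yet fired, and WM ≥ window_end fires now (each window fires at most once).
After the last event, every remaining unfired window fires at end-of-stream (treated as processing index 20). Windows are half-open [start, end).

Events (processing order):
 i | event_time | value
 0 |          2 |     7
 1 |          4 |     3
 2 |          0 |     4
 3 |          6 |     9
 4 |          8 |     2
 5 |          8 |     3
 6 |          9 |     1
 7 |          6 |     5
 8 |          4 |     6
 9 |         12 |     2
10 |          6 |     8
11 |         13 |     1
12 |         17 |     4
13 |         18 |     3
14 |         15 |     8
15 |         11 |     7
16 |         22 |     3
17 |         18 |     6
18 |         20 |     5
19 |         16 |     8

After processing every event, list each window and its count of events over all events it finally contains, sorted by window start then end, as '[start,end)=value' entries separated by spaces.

i=0 t=2 v=7: → [2,5); WM=1
i=1 t=4 v=3: → [2,7); WM=3
i=2 t=0 v=4: → [0,7); WM=3
i=3 t=6 v=9: → [0,9); WM=5
i=4 t=8 v=2: → [0,11); WM=7
i=5 t=8 v=3: → [0,11); WM=7
i=6 t=9 v=1: → [0,12); WM=8
i=7 t=6 v=5: → [0,12); WM=8
i=8 t=4 v=6: DROP (t<8-3); WM=8
i=9 t=12 v=2: → [12,15); WM=11
i=10 t=6 v=8: DROP (t<11-3); WM=11
i=11 t=13 v=1: → [12,16); WM=12
i=12 t=17 v=4: → [17,20); WM=16
i=13 t=18 v=3: → [17,21); WM=17
i=14 t=15 v=8: → [12,21); WM=17
i=15 t=11 v=7: DROP (t<17-3); WM=17
i=16 t=22 v=3: → [22,25); WM=21
i=17 t=18 v=6: → [12,21); WM=21
i=18 t=20 v=5: → [12,25); WM=21
i=19 t=16 v=8: DROP (t<21-3); WM=21

[0,12)=8 [12,25)=8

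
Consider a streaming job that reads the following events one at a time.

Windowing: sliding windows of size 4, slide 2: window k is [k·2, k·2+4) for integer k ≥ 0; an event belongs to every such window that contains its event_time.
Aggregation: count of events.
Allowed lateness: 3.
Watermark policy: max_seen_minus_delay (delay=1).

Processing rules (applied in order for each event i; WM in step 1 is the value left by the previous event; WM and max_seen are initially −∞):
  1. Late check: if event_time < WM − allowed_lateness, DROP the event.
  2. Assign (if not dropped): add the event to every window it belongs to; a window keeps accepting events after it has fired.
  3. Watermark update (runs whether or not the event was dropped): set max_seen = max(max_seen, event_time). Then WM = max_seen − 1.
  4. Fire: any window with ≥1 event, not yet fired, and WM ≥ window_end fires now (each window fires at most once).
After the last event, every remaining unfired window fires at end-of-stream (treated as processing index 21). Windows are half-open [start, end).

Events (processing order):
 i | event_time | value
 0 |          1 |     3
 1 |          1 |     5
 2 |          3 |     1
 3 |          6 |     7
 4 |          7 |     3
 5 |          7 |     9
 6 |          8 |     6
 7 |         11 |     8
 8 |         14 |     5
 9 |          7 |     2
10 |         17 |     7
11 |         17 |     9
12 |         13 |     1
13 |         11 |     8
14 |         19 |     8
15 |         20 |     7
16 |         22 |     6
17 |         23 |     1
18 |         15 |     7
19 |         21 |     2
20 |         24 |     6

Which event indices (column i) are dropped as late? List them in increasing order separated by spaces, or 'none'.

i=0 t=1 v=3: → [0,4); WM=0
i=1 t=1 v=5: → [0,4); WM=0
i=2 t=3 v=1: → [2,6),[0,4); WM=2
i=3 t=6 v=7: → [6,10),[4,8); WM=5; [0,4) fires=3
i=4 t=7 v=3: → [6,10),[4,8); WM=6; [2,6) fires=1
i=5 t=7 v=9: → [6,10),[4,8); WM=6
i=6 t=8 v=6: → [8,12),[6,10); WM=7
i=7 t=11 v=8: → [10,14),[8,12); WM=10; [4,8) fires=3 [6,10) fires=4
i=8 t=14 v=5: → [14,18),[12,16); WM=13; [8,12) fires=2
i=9 t=7 v=2: DROP (t<13-3); WM=13
i=10 t=17 v=7: → [16,20),[14,18); WM=16; [10,14) fires=1 [12,16) fires=1
i=11 t=17 v=9: → [16,20),[14,18); WM=16
i=12 t=13 v=1: → [12,16),[10,14); WM=16
i=13 t=11 v=8: DROP (t<16-3); WM=16
i=14 t=19 v=8: → [18,22),[16,20); WM=18; [14,18) fires=3
i=15 t=20 v=7: → [20,24),[18,22); WM=19
i=16 t=22 v=6: → [22,26),[20,24); WM=21; [16,20) fires=3
i=17 t=23 v=1: → [22,26),[20,24); WM=22; [18,22) fires=2
i=18 t=15 v=7: DROP (t<22-3); WM=22
i=19 t=21 v=2: → [20,24),[18,22); WM=22
i=20 t=24 v=6: → [24,28),[22,26); WM=23

9 13 18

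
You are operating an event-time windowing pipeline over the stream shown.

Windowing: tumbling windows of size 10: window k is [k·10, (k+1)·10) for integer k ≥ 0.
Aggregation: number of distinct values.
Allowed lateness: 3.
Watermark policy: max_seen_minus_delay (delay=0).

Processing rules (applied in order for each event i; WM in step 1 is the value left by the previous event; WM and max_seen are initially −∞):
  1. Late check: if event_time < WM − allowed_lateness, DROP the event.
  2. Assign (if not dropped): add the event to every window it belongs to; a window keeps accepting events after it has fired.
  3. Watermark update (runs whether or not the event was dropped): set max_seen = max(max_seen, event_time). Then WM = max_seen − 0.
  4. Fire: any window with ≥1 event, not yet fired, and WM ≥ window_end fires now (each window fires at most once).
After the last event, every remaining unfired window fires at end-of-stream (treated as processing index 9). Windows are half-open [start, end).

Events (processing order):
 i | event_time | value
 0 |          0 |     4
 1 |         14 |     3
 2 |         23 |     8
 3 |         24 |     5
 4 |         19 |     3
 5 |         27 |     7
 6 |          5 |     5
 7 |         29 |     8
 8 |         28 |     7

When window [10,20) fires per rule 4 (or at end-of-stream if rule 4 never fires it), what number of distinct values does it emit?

1

i=0 t=0 v=4: → [0,10); WM=0
i=1 t=14 v=3: → [10,20); WM=14; [0,10) fires=1
i=2 t=23 v=8: → [20,30); WM=23; [10,20) fires=1
i=3 t=24 v=5: → [20,30); WM=24
i=4 t=19 v=3: DROP (t<24-3); WM=24
i=5 t=27 v=7: → [20,30); WM=27
i=6 t=5 v=5: DROP (t<27-3); WM=27
i=7 t=29 v=8: → [20,30); WM=29
i=8 t=28 v=7: → [20,30); WM=29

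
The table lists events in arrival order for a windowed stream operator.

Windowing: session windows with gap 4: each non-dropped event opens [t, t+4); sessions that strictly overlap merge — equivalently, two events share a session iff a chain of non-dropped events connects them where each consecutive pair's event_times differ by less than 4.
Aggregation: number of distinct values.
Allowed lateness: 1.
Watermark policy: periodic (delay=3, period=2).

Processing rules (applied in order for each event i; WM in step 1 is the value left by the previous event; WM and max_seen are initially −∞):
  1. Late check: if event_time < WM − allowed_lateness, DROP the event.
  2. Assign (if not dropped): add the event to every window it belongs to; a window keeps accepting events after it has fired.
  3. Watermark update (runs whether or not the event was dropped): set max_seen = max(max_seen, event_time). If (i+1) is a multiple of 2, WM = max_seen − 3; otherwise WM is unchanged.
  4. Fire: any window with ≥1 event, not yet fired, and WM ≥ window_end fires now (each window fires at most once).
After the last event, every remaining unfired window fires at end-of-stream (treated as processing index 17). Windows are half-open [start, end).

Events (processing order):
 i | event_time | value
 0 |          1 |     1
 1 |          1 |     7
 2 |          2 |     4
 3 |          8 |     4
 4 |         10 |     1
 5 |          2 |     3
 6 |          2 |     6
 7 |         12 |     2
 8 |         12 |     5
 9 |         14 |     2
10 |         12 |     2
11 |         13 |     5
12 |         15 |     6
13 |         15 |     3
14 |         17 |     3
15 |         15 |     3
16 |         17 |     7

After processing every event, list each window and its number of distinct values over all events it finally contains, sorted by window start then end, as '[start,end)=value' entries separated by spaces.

i=0 t=1 v=1: → [1,5); WM=−∞
i=1 t=1 v=7: → [1,5); WM=-2
i=2 t=2 v=4: → [1,6); WM=-2
i=3 t=8 v=4: → [8,12); WM=5
i=4 t=10 v=1: → [8,14); WM=5
i=5 t=2 v=3: DROP (t<5-1); WM=7
i=6 t=2 v=6: DROP (t<7-1); WM=7
i=7 t=12 v=2: → [8,16); WM=9
i=8 t=12 v=5: → [8,16); WM=9
i=9 t=14 v=2: → [8,18); WM=11
i=10 t=12 v=2: → [8,18); WM=11
i=11 t=13 v=5: → [8,18); WM=11
i=12 t=15 v=6: → [8,19); WM=11
i=13 t=15 v=3: → [8,19); WM=12
i=14 t=17 v=3: → [8,21); WM=12
i=15 t=15 v=3: → [8,21); WM=14
i=16 t=17 v=7: → [8,21); WM=14

[1,6)=3 [8,21)=7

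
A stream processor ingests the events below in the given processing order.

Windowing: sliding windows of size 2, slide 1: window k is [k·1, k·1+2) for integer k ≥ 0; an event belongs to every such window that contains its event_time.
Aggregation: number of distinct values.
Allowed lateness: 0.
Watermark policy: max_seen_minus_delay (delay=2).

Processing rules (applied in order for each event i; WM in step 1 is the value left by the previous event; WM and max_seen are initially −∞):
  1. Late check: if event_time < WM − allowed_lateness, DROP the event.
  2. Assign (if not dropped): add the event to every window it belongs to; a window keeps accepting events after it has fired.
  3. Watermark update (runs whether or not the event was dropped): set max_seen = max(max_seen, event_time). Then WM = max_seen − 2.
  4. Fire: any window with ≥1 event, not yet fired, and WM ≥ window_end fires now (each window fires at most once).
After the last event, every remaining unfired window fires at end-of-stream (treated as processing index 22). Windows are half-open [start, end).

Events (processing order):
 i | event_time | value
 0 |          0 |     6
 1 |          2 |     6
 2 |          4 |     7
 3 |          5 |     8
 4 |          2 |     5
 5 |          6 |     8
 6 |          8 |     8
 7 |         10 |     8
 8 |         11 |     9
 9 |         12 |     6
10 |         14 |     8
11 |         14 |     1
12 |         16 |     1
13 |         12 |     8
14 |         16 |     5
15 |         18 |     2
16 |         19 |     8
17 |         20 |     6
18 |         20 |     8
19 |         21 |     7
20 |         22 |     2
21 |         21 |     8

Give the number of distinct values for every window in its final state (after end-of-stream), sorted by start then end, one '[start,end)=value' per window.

i=0 t=0 v=6: → [0,2); WM=-2
i=1 t=2 v=6: → [2,4),[1,3); WM=0
i=2 t=4 v=7: → [4,6),[3,5); WM=2; [0,2) fires=1
i=3 t=5 v=8: → [5,7),[4,6); WM=3; [1,3) fires=1
i=4 t=2 v=5: DROP (t<3-0); WM=3
i=5 t=6 v=8: → [6,8),[5,7); WM=4; [2,4) fires=1
i=6 t=8 v=8: → [8,10),[7,9); WM=6; [3,5) fires=1 [4,6) fires=2
i=7 t=10 v=8: → [10,12),[9,11); WM=8; [5,7) fires=1 [6,8) fires=1
i=8 t=11 v=9: → [11,13),[10,12); WM=9; [7,9) fires=1
i=9 t=12 v=6: → [12,14),[11,13); WM=10; [8,10) fires=1
i=10 t=14 v=8: → [14,16),[13,15); WM=12; [9,11) fires=1 [10,12) fires=2
i=11 t=14 v=1: → [14,16),[13,15); WM=12
i=12 t=16 v=1: → [16,18),[15,17); WM=14; [11,13) fires=2 [12,14) fires=1
i=13 t=12 v=8: DROP (t<14-0); WM=14
i=14 t=16 v=5: → [16,18),[15,17); WM=14
i=15 t=18 v=2: → [18,20),[17,19); WM=16; [13,15) fires=2 [14,16) fires=2
i=16 t=19 v=8: → [19,21),[18,20); WM=17; [15,17) fires=2
i=17 t=20 v=6: → [20,22),[19,21); WM=18; [16,18) fires=2
i=18 t=20 v=8: → [20,22),[19,21); WM=18
i=19 t=21 v=7: → [21,23),[20,22); WM=19; [17,19) fires=1
i=20 t=22 v=2: → [22,24),[21,23); WM=20; [18,20) fires=2
i=21 t=21 v=8: → [21,23),[20,22); WM=20

[0,2)=1 [1,3)=1 [2,4)=1 [3,5)=1 [4,6)=2 [5,7)=1 [6,8)=1 [7,9)=1 [8,10)=1 [9,11)=1 [10,12)=2 [11,13)=2 [12,14)=1 [13,15)=2 [14,16)=2 [15,17)=2 [16,18)=2 [17,19)=1 [18,20)=2 [19,21)=2 [20,22)=3 [21,23)=3 [22,24)=1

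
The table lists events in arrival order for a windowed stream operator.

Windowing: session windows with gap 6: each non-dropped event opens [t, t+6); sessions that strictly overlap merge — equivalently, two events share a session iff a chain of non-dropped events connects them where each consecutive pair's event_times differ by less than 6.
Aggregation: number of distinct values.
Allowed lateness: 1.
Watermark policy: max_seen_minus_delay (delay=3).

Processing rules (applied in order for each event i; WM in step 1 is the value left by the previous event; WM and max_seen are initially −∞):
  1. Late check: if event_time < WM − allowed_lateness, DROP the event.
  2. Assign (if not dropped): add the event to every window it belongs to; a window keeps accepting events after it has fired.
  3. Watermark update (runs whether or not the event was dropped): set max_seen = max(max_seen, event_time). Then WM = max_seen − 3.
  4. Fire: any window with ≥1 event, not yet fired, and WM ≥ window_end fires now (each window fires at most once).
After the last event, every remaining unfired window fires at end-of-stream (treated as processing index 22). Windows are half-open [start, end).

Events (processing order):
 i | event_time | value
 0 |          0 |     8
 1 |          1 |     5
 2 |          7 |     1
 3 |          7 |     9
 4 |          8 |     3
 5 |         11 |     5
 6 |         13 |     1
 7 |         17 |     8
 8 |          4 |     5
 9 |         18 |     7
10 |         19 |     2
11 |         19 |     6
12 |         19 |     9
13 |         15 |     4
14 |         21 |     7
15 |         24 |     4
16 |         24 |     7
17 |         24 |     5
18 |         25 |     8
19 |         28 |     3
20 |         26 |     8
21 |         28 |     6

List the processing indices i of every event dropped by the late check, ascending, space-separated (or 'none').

i=0 t=0 v=8: → [0,6); WM=-3
i=1 t=1 v=5: → [0,7); WM=-2
i=2 t=7 v=1: → [7,13); WM=4
i=3 t=7 v=9: → [7,13); WM=4
i=4 t=8 v=3: → [7,14); WM=5
i=5 t=11 v=5: → [7,17); WM=8
i=6 t=13 v=1: → [7,19); WM=10
i=7 t=17 v=8: → [7,23); WM=14
i=8 t=4 v=5: DROP (t<14-1); WM=14
i=9 t=18 v=7: → [7,24); WM=15
i=10 t=19 v=2: → [7,25); WM=16
i=11 t=19 v=6: → [7,25); WM=16
i=12 t=19 v=9: → [7,25); WM=16
i=13 t=15 v=4: → [7,25); WM=16
i=14 t=21 v=7: → [7,27); WM=18
i=15 t=24 v=4: → [7,30); WM=21
i=16 t=24 v=7: → [7,30); WM=21
i=17 t=24 v=5: → [7,30); WM=21
i=18 t=25 v=8: → [7,31); WM=22
i=19 t=28 v=3: → [7,34); WM=25
i=20 t=26 v=8: → [7,34); WM=25
i=21 t=28 v=6: → [7,34); WM=25

8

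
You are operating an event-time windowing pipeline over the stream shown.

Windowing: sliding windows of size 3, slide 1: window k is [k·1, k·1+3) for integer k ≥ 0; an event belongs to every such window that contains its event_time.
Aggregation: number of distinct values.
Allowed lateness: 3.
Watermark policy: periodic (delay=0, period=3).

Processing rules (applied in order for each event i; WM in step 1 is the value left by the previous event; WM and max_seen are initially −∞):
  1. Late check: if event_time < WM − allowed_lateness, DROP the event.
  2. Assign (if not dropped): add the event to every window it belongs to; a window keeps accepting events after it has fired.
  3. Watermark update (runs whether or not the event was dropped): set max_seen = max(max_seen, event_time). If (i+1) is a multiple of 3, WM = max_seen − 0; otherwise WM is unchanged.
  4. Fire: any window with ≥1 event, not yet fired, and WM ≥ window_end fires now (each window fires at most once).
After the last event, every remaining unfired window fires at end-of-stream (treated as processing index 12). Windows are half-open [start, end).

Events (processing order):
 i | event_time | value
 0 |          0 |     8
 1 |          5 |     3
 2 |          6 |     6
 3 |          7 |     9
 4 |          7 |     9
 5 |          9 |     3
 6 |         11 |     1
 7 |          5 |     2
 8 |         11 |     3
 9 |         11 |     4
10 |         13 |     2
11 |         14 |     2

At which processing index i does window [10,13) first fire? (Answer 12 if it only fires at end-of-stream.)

i=0 t=0 v=8: → [0,3); WM=−∞
i=1 t=5 v=3: → [5,8),[4,7),[3,6); WM=−∞
i=2 t=6 v=6: → [6,9),[5,8),[4,7); WM=6; [0,3) fires=1 [3,6) fires=1
i=3 t=7 v=9: → [7,10),[6,9),[5,8); WM=6
i=4 t=7 v=9: → [7,10),[6,9),[5,8); WM=6
i=5 t=9 v=3: → [9,12),[8,11),[7,10); WM=9; [4,7) fires=2 [5,8) fires=3 [6,9) fires=2
i=6 t=11 v=1: → [11,14),[10,13),[9,12); WM=9
i=7 t=5 v=2: DROP (t<9-3); WM=9
i=8 t=11 v=3: → [11,14),[10,13),[9,12); WM=11; [7,10) fires=2 [8,11) fires=1
i=9 t=11 v=4: → [11,14),[10,13),[9,12); WM=11
i=10 t=13 v=2: → [13,16),[12,15),[11,14); WM=11
i=11 t=14 v=2: → [14,17),[13,16),[12,15); WM=14; [9,12) fires=3 [10,13) fires=3 [11,14) fires=4

11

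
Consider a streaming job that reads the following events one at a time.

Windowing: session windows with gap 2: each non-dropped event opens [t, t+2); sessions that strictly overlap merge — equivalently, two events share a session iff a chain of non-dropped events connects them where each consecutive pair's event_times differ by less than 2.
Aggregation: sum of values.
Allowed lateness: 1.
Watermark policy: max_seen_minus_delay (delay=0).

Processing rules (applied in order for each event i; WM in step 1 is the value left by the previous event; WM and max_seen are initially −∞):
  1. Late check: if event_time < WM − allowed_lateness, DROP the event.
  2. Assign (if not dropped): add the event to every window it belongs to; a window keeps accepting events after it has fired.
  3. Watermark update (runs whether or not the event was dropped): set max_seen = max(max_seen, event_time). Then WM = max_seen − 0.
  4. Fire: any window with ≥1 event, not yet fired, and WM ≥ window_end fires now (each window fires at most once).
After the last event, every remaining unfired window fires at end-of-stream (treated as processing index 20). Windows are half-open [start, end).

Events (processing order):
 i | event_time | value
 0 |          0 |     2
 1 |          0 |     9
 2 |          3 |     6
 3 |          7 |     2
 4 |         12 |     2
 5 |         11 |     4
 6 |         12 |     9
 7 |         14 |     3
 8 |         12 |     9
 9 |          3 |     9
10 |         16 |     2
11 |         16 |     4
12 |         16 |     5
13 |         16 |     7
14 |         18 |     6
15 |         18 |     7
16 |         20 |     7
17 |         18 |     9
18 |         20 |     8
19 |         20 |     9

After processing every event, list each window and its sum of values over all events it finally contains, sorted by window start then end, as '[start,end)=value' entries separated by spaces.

[0,2)=11 [3,5)=6 [7,9)=2 [11,14)=15 [14,16)=3 [16,18)=18 [18,20)=13 [20,22)=24

i=0 t=0 v=2: → [0,2); WM=0
i=1 t=0 v=9: → [0,2); WM=0
i=2 t=3 v=6: → [3,5); WM=3
i=3 t=7 v=2: → [7,9); WM=7
i=4 t=12 v=2: → [12,14); WM=12
i=5 t=11 v=4: → [11,14); WM=12
i=6 t=12 v=9: → [11,14); WM=12
i=7 t=14 v=3: → [14,16); WM=14
i=8 t=12 v=9: DROP (t<14-1); WM=14
i=9 t=3 v=9: DROP (t<14-1); WM=14
i=10 t=16 v=2: → [16,18); WM=16
i=11 t=16 v=4: → [16,18); WM=16
i=12 t=16 v=5: → [16,18); WM=16
i=13 t=16 v=7: → [16,18); WM=16
i=14 t=18 v=6: → [18,20); WM=18
i=15 t=18 v=7: → [18,20); WM=18
i=16 t=20 v=7: → [20,22); WM=20
i=17 t=18 v=9: DROP (t<20-1); WM=20
i=18 t=20 v=8: → [20,22); WM=20
i=19 t=20 v=9: → [20,22); WM=20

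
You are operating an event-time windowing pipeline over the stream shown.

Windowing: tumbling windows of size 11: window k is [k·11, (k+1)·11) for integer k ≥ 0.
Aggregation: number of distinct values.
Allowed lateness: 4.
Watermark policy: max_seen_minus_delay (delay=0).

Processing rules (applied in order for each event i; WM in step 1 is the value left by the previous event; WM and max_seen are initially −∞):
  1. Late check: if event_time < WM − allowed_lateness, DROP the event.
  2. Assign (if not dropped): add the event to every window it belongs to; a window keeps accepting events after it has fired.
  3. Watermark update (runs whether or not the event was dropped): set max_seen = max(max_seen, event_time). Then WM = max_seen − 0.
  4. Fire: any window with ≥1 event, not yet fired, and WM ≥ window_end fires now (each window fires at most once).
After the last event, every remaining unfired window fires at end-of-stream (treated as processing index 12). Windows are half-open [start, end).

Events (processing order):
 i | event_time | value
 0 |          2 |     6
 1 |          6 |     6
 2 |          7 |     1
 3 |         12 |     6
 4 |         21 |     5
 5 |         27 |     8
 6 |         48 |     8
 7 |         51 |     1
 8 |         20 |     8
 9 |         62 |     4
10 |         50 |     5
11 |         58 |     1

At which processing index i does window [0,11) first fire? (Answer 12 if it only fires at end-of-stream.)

i=0 t=2 v=6: → [0,11); WM=2
i=1 t=6 v=6: → [0,11); WM=6
i=2 t=7 v=1: → [0,11); WM=7
i=3 t=12 v=6: → [11,22); WM=12; [0,11) fires=2
i=4 t=21 v=5: → [11,22); WM=21
i=5 t=27 v=8: → [22,33); WM=27; [11,22) fires=2
i=6 t=48 v=8: → [44,55); WM=48; [22,33) fires=1
i=7 t=51 v=1: → [44,55); WM=51
i=8 t=20 v=8: DROP (t<51-4); WM=51
i=9 t=62 v=4: → [55,66); WM=62; [44,55) fires=2
i=10 t=50 v=5: DROP (t<62-4); WM=62
i=11 t=58 v=1: → [55,66); WM=62

3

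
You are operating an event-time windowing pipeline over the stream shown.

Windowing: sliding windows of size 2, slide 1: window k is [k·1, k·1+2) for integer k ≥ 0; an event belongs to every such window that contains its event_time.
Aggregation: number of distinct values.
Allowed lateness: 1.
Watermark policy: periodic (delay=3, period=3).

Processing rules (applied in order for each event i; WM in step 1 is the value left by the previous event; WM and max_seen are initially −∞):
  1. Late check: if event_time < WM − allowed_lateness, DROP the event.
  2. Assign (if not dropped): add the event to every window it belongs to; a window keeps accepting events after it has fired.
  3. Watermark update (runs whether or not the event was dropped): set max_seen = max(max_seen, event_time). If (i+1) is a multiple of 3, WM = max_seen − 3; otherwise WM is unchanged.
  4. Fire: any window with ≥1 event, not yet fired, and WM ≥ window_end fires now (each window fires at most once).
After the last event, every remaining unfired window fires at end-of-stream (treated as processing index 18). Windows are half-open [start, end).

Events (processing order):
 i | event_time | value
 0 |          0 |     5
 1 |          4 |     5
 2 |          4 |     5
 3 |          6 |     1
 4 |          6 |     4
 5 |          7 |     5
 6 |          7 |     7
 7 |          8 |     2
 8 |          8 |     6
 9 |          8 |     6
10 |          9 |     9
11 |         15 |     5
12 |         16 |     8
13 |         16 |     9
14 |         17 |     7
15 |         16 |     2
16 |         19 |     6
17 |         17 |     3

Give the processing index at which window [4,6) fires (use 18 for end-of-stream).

i=0 t=0 v=5: → [0,2); WM=−∞
i=1 t=4 v=5: → [4,6),[3,5); WM=−∞
i=2 t=4 v=5: → [4,6),[3,5); WM=1
i=3 t=6 v=1: → [6,8),[5,7); WM=1
i=4 t=6 v=4: → [6,8),[5,7); WM=1
i=5 t=7 v=5: → [7,9),[6,8); WM=4; [0,2) fires=1
i=6 t=7 v=7: → [7,9),[6,8); WM=4
i=7 t=8 v=2: → [8,10),[7,9); WM=4
i=8 t=8 v=6: → [8,10),[7,9); WM=5; [3,5) fires=1
i=9 t=8 v=6: → [8,10),[7,9); WM=5
i=10 t=9 v=9: → [9,11),[8,10); WM=5
i=11 t=15 v=5: → [15,17),[14,16); WM=12; [4,6) fires=1 [5,7) fires=2 [6,8) fires=4 [7,9) fires=4 [8,10) fires=3 [9,11) fires=1
i=12 t=16 v=8: → [16,18),[15,17); WM=12
i=13 t=16 v=9: → [16,18),[15,17); WM=12
i=14 t=17 v=7: → [17,19),[16,18); WM=14
i=15 t=16 v=2: → [16,18),[15,17); WM=14
i=16 t=19 v=6: → [19,21),[18,20); WM=14
i=17 t=17 v=3: → [17,19),[16,18); WM=16; [14,16) fires=1

11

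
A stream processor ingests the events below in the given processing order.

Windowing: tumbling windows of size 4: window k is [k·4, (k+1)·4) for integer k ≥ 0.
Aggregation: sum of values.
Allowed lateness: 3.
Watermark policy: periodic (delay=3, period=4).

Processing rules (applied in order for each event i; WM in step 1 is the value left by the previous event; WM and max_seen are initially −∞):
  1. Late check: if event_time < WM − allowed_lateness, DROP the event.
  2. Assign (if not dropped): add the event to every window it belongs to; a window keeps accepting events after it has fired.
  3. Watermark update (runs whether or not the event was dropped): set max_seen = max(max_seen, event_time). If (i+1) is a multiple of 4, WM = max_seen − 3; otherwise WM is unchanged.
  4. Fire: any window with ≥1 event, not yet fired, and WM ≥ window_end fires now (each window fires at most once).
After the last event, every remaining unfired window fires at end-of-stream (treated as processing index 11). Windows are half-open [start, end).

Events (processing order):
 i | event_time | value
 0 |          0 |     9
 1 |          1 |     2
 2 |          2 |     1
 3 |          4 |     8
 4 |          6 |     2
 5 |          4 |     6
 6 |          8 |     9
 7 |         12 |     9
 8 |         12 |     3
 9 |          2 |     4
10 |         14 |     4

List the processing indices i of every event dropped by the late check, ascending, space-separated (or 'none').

9

i=0 t=0 v=9: → [0,4); WM=−∞
i=1 t=1 v=2: → [0,4); WM=−∞
i=2 t=2 v=1: → [0,4); WM=−∞
i=3 t=4 v=8: → [4,8); WM=1
i=4 t=6 v=2: → [4,8); WM=1
i=5 t=4 v=6: → [4,8); WM=1
i=6 t=8 v=9: → [8,12); WM=1
i=7 t=12 v=9: → [12,16); WM=9; [0,4) fires=12 [4,8) fires=16
i=8 t=12 v=3: → [12,16); WM=9
i=9 t=2 v=4: DROP (t<9-3); WM=9
i=10 t=14 v=4: → [12,16); WM=9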